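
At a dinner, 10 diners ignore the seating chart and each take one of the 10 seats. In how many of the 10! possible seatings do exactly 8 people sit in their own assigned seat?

45

Choose which 8 of the 10 are fixed: C(10,8) = 45.
The remaining 2 must be deranged: !2 = 1.
Total: 45 × 1 = 45.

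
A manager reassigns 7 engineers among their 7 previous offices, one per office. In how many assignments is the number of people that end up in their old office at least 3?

Sum C(7,i)·!(7-i) for i = 3..7:
  i=3: C(7,3)·!4 = 35·9 = 315
  i=4: C(7,4)·!3 = 35·2 = 70
  i=5: C(7,5)·!2 = 21·1 = 21
  i=6: C(7,6)·!1 = 7·0 = 0
  i=7: C(7,7)·!0 = 1·1 = 1
Total = 407.

407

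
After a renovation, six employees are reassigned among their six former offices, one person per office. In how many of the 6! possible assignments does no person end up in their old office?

Use !n = n·!(n-1) + (-1)^n.
!6 = 6·44 + 1 = 265

265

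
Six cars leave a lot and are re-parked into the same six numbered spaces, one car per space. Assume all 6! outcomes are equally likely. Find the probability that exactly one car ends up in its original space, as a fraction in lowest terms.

11/30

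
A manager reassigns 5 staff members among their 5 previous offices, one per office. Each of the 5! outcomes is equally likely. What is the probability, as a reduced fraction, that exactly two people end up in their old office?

Favorable outcomes: C(5,2)·!3 = 10·2 = 20.
Total outcomes: 5! = 120.
Probability = 20/120 = 1/6.

1/6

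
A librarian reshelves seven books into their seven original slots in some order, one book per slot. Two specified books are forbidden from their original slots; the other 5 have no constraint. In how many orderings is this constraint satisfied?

3720

Let A_j be the event that the j-th constrained one is fixed. By inclusion-exclusion over the 2 events:
Σ_{j=0}^{2} (-1)^j C(2,j)(7-j)!
= C(2,0)·7! - C(2,1)·6! + C(2,2)·5!
= 5040 - 1440 + 120
= 3720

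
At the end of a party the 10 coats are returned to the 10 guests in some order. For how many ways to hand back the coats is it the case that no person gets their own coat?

1334961

By inclusion-exclusion, !10 = Σ (-1)^k · 10!/k! for k=0..10
= 10! - 10!/1! + 10!/2! - 10!/3! + 10!/4! - 10!/5! + 10!/6! - 10!/7! + 10!/8! - 10!/9! + 10!/10!
= 3628800 - 3628800 + 1814400 - 604800 + 151200 - 30240 + 5040 - 720 + 90 - 10 + 1
= 1334961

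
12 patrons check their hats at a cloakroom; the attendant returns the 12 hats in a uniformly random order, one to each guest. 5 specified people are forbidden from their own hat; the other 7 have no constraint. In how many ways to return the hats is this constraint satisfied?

312273360

Let A_j be the event that the j-th constrained one is fixed. By inclusion-exclusion over the 5 events:
Σ_{j=0}^{5} (-1)^j C(5,j)(12-j)!
= C(5,0)·12! - C(5,1)·11! + C(5,2)·10! - C(5,3)·9! + C(5,4)·8! - C(5,5)·7!
= 479001600 - 199584000 + 36288000 - 3628800 + 201600 - 5040
= 312273360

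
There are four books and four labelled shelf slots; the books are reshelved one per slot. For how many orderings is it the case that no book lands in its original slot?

9

By inclusion-exclusion, !4 = Σ (-1)^k · 4!/k! for k=0..4
= 4! - 4!/1! + 4!/2! - 4!/3! + 4!/4!
= 24 - 24 + 12 - 4 + 1
= 9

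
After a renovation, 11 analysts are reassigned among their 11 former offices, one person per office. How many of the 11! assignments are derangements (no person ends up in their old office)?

Recurrence: !11 = 11·!10 + (-1)^11.
!11 = 11·1334961 - 1 = 14684570

14684570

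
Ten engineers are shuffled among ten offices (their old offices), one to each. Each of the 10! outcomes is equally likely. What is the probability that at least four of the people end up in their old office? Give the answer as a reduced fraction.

34457/1814400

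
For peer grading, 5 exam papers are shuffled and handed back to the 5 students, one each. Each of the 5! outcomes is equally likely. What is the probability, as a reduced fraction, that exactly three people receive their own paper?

Favorable outcomes: C(5,3)·!2 = 10·1 = 10.
Total outcomes: 5! = 120.
Probability = 10/120 = 1/12.

1/12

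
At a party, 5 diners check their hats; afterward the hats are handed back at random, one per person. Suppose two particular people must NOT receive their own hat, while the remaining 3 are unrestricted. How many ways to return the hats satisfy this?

78

Let A_j be the event that the j-th constrained one is fixed. By inclusion-exclusion over the 2 events:
Σ_{j=0}^{2} (-1)^j C(2,j)(5-j)!
= C(2,0)·5! - C(2,1)·4! + C(2,2)·3!
= 120 - 48 + 6
= 78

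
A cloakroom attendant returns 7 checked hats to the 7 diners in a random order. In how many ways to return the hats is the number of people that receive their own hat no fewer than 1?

# with exactly i fixed is C(7,i)·!(7-i); sum over i=1..7:
  i=1: C(7,1)·!6 = 7·265 = 1855
  i=2: C(7,2)·!5 = 21·44 = 924
  i=3: C(7,3)·!4 = 35·9 = 315
  i=4: C(7,4)·!3 = 35·2 = 70
  i=5: C(7,5)·!2 = 21·1 = 21
  i=6: C(7,6)·!1 = 7·0 = 0
  i=7: C(7,7)·!0 = 1·1 = 1
Total = 3186.

3186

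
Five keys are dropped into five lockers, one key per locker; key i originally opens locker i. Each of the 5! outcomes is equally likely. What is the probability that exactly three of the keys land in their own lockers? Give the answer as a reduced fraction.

1/12

Favorable outcomes: C(5,3)·!2 = 10·1 = 10.
Total outcomes: 5! = 120.
Probability = 10/120 = 1/12.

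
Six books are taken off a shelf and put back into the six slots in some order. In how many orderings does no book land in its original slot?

The subfactorial !6 = [6!/e] (nearest integer).
6! = 720, and 720/e ≈ 264.87, so !6 = 265.

265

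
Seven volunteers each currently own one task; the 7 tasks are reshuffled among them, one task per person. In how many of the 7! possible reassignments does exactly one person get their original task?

1855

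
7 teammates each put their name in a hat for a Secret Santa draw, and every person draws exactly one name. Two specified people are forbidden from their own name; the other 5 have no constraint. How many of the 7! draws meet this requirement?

3720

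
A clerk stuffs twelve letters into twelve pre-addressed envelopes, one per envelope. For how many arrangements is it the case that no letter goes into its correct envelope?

176214841

The number of derangements of 12 is !12 = Σ_{k=0}^{12} (-1)^k·12!/k!
= 12! - 12!/1! + 12!/2! - 12!/3! + 12!/4! - 12!/5! + 12!/6! - 12!/7! + 12!/8! - 12!/9! + 12!/10! - 12!/11! + 12!/12!
= 479001600 - 479001600 + 239500800 - 79833600 + 19958400 - 3991680 + 665280 - 95040 + 11880 - 1320 + 132 - 12 + 1
= 176214841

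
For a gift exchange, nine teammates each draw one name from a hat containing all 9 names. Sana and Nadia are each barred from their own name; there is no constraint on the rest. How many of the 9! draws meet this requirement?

287280

Let A_j be the event that the j-th constrained one is fixed. By inclusion-exclusion over the 2 events:
Σ_{j=0}^{2} (-1)^j C(2,j)(9-j)!
= C(2,0)·9! - C(2,1)·8! + C(2,2)·7!
= 362880 - 80640 + 5040
= 287280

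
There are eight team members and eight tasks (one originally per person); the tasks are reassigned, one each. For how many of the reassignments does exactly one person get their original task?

14832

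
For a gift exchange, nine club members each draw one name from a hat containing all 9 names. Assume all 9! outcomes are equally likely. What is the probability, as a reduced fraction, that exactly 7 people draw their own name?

Favorable outcomes: C(9,7)·!2 = 36·1 = 36.
Total outcomes: 9! = 362880.
Probability = 36/362880 = 1/10080.

1/10080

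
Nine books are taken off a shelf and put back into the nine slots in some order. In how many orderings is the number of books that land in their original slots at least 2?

95887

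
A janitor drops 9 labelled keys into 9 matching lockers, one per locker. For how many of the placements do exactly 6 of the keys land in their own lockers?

Pick the 6 fixed positions: C(9,6) = 84 ways.
The remaining 3 must be deranged: !3 = 2.
Total: 84 × 2 = 168.

168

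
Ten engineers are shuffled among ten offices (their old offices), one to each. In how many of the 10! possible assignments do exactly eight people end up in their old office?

45

Choose which 8 of the 10 are fixed: C(10,8) = 45.
The remaining 2 must be deranged: !2 = 1.
Total: 45 × 1 = 45.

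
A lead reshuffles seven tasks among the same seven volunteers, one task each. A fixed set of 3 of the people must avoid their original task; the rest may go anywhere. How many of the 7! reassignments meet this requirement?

Inclusion-exclusion on the 3 forbidden self-matches:
Σ_{j=0}^{3} (-1)^j C(3,j)(7-j)!
= C(3,0)·7! - C(3,1)·6! + C(3,2)·5! - C(3,3)·4!
= 5040 - 2160 + 360 - 24
= 3216

3216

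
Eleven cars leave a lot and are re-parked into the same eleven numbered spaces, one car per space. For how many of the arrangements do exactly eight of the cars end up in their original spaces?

Choose which 8 of the 11 are fixed: C(11,8) = 165.
The other 3 form a derangement: !3 = 2.
Total: 165 × 2 = 330.

330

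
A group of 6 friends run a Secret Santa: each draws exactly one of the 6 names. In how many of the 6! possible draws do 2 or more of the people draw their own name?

191

Sum C(6,i)·!(6-i) for i = 2..6:
  i=2: C(6,2)·!4 = 15·9 = 135
  i=3: C(6,3)·!3 = 20·2 = 40
  i=4: C(6,4)·!2 = 15·1 = 15
  i=5: C(6,5)·!1 = 6·0 = 0
  i=6: C(6,6)·!0 = 1·1 = 1
Total = 191.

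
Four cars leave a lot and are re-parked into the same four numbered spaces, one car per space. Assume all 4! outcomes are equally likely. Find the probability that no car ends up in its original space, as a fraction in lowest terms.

3/8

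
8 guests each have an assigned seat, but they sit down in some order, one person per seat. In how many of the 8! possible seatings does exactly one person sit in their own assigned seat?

14832

Pick the single fixed position: C(8,1) = 8 ways.
The remaining 7 must be deranged: !7 = 1854.
Total: 8 × 1854 = 14832.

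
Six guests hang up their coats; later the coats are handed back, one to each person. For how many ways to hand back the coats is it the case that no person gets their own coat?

265

By inclusion-exclusion, !6 = Σ (-1)^k · 6!/k! for k=0..6
= 6! - 6!/1! + 6!/2! - 6!/3! + 6!/4! - 6!/5! + 6!/6!
= 720 - 720 + 360 - 120 + 30 - 6 + 1
= 265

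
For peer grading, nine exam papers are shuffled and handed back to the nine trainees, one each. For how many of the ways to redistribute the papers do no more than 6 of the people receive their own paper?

# with exactly i fixed is C(9,i)·!(9-i); sum over i=0..6:
  i=0: C(9,0)·!9 = 1·133496 = 133496
  i=1: C(9,1)·!8 = 9·14833 = 133497
  i=2: C(9,2)·!7 = 36·1854 = 66744
  i=3: C(9,3)·!6 = 84·265 = 22260
  i=4: C(9,4)·!5 = 126·44 = 5544
  i=5: C(9,5)·!4 = 126·9 = 1134
  i=6: C(9,6)·!3 = 84·2 = 168
Total = 362843.

362843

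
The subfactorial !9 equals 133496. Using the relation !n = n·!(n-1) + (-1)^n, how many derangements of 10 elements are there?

!10 = 10·133496 + 1 = 1334961.

1334961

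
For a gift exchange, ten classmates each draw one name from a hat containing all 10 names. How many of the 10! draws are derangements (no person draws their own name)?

1334961

The number of derangements of 10 is !10 = Σ_{k=0}^{10} (-1)^k·10!/k!
= 10! - 10!/1! + 10!/2! - 10!/3! + 10!/4! - 10!/5! + 10!/6! - 10!/7! + 10!/8! - 10!/9! + 10!/10!
= 3628800 - 3628800 + 1814400 - 604800 + 151200 - 30240 + 5040 - 720 + 90 - 10 + 1
= 1334961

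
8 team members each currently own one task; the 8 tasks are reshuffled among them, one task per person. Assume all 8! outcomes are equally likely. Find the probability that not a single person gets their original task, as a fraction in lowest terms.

Favorable outcomes: !8 = 14833.
Total outcomes: 8! = 40320.
Probability = 14833/40320 = 2119/5760.

2119/5760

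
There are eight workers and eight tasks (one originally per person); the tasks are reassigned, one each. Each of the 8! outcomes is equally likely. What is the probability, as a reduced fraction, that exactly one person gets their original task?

Favorable outcomes: C(8,1)·!7 = 8·1854 = 14832.
Total outcomes: 8! = 40320.
Probability = 14832/40320 = 103/280.

103/280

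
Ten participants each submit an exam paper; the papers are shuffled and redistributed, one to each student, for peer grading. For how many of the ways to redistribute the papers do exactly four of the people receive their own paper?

Choose which 4 of the 10 are fixed: C(10,4) = 210.
The other 6 form a derangement: !6 = 265.
Total: 210 × 265 = 55650.

55650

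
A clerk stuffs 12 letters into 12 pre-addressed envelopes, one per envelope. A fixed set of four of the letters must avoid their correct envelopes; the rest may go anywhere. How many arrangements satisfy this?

339696000

Let A_j be the event that the j-th constrained one is fixed. By inclusion-exclusion over the 4 events:
Σ_{j=0}^{4} (-1)^j C(4,j)(12-j)!
= C(4,0)·12! - C(4,1)·11! + C(4,2)·10! - C(4,3)·9! + C(4,4)·8!
= 479001600 - 159667200 + 21772800 - 1451520 + 40320
= 339696000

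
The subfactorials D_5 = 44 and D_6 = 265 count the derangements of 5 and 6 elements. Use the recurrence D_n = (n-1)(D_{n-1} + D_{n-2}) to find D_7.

D_7 = (7-1)·(D_6 + D_5) = 6·(265 + 44) = 6·309 = 1854.

1854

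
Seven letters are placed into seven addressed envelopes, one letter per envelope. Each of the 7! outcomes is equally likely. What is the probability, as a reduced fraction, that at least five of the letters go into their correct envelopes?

Favorable outcomes: Σ_{i≥5} C(7,i)·!(7-i) = 21·1 + 7·0 + 1·1 = 22.
Total outcomes: 7! = 5040.
Probability = 22/5040 = 11/2520.

11/2520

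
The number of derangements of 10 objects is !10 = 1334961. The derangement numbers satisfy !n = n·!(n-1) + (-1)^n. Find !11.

!11 = 11·1334961 - 1 = 14684570.

14684570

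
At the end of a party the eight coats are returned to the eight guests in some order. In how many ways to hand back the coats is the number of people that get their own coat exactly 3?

2464

Pick the 3 fixed positions: C(8,3) = 56 ways.
The remaining 5 must be deranged: !5 = 44.
Total: 56 × 44 = 2464.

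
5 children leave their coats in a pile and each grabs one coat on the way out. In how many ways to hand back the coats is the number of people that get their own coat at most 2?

Sum C(5,i)·!(5-i) for i = 0..2:
  i=0: C(5,0)·!5 = 1·44 = 44
  i=1: C(5,1)·!4 = 5·9 = 45
  i=2: C(5,2)·!3 = 10·2 = 20
Total = 109.

109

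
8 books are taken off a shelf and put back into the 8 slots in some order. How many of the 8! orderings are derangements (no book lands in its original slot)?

The number of derangements of 8 is !8 = Σ_{k=0}^{8} (-1)^k·8!/k!
= 8! - 8!/1! + 8!/2! - 8!/3! + 8!/4! - 8!/5! + 8!/6! - 8!/7! + 8!/8!
= 40320 - 40320 + 20160 - 6720 + 1680 - 336 + 56 - 8 + 1
= 14833

14833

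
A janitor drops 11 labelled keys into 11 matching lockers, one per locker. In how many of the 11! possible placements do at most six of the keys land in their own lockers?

39913444

# with exactly i fixed is C(11,i)·!(11-i); sum over i=0..6:
  i=0: C(11,0)·!11 = 1·14684570 = 14684570
  i=1: C(11,1)·!10 = 11·1334961 = 14684571
  i=2: C(11,2)·!9 = 55·133496 = 7342280
  i=3: C(11,3)·!8 = 165·14833 = 2447445
  i=4: C(11,4)·!7 = 330·1854 = 611820
  i=5: C(11,5)·!6 = 462·265 = 122430
  i=6: C(11,6)·!5 = 462·44 = 20328
Total = 39913444.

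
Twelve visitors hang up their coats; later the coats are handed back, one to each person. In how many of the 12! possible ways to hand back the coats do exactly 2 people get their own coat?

Pick the 2 fixed positions: C(12,2) = 66 ways.
The other 10 form a derangement: !10 = 1334961.
Total: 66 × 1334961 = 88107426.

88107426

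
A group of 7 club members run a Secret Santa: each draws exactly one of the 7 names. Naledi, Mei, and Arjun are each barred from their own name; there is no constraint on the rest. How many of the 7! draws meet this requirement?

Let A_j be the event that the j-th constrained one is fixed. By inclusion-exclusion over the 3 events:
Σ_{j=0}^{3} (-1)^j C(3,j)(7-j)!
= C(3,0)·7! - C(3,1)·6! + C(3,2)·5! - C(3,3)·4!
= 5040 - 2160 + 360 - 24
= 3216

3216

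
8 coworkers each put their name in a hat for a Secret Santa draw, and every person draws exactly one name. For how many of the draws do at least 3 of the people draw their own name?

3235

# with exactly i fixed is C(8,i)·!(8-i); sum over i=3..8:
  i=3: C(8,3)·!5 = 56·44 = 2464
  i=4: C(8,4)·!4 = 70·9 = 630
  i=5: C(8,5)·!3 = 56·2 = 112
  i=6: C(8,6)·!2 = 28·1 = 28
  i=7: C(8,7)·!1 = 8·0 = 0
  i=8: C(8,8)·!0 = 1·1 = 1
Total = 3235.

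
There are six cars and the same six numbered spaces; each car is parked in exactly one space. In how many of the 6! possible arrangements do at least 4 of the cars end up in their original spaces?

16

# with exactly i fixed is C(6,i)·!(6-i); sum over i=4..6:
  i=4: C(6,4)·!2 = 15·1 = 15
  i=5: C(6,5)·!1 = 6·0 = 0
  i=6: C(6,6)·!0 = 1·1 = 1
Total = 16.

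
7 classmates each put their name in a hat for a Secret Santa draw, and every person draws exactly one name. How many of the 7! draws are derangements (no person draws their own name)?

The subfactorial !7 = [7!/e] (nearest integer).
7! = 5040, and 5040/e ≈ 1854.11, so !7 = 1854.

1854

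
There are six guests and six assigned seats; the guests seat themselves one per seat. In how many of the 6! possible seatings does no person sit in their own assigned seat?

By inclusion-exclusion, !6 = Σ (-1)^k · 6!/k! for k=0..6
= 6! - 6!/1! + 6!/2! - 6!/3! + 6!/4! - 6!/5! + 6!/6!
= 720 - 720 + 360 - 120 + 30 - 6 + 1
= 265

265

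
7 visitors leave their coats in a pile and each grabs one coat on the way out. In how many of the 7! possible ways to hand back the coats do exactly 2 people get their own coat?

924

Pick the 2 fixed positions: C(7,2) = 21 ways.
The other 5 form a derangement: !5 = 44.
Total: 21 × 44 = 924.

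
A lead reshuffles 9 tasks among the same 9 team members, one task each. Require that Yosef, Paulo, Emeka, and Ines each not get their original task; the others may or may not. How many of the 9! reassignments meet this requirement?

Inclusion-exclusion on the 4 forbidden self-matches:
Σ_{j=0}^{4} (-1)^j C(4,j)(9-j)!
= C(4,0)·9! - C(4,1)·8! + C(4,2)·7! - C(4,3)·6! + C(4,4)·5!
= 362880 - 161280 + 30240 - 2880 + 120
= 229080

229080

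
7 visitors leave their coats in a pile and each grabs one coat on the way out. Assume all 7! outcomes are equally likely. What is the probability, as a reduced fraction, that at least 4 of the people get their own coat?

Favorable outcomes: Σ_{i≥4} C(7,i)·!(7-i) = 35·2 + 21·1 + 7·0 + 1·1 = 92.
Total outcomes: 7! = 5040.
Probability = 92/5040 = 23/1260.

23/1260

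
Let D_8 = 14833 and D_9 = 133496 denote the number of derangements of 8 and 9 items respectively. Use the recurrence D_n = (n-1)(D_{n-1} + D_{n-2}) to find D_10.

D_10 = (10-1)·(D_9 + D_8) = 9·(133496 + 14833) = 9·148329 = 1334961.

1334961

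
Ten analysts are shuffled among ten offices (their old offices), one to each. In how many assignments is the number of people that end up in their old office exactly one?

1334960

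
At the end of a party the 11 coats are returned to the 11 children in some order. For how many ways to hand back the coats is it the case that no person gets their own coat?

14684570

The subfactorial !11 = [11!/e] (nearest integer).
11! = 39916800, and 39916800/e ≈ 14684570.08, so !11 = 14684570.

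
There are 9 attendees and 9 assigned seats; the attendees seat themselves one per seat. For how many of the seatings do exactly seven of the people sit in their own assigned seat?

36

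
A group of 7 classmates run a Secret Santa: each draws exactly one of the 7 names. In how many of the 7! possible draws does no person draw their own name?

1854

!7 is the nearest integer to 7!/e.
7! = 5040, and 5040/e ≈ 1854.11, so !7 = 1854.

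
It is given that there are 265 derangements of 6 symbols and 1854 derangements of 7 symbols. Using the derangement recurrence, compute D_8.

14833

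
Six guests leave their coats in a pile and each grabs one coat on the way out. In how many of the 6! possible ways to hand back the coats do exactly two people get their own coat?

Choose which 2 of the 6 are fixed: C(6,2) = 15.
The remaining 4 must be deranged: !4 = 9.
Total: 15 × 9 = 135.

135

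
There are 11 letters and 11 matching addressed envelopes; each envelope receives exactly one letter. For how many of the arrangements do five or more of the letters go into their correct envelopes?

Sum C(11,i)·!(11-i) for i = 5..11:
  i=5: C(11,5)·!6 = 462·265 = 122430
  i=6: C(11,6)·!5 = 462·44 = 20328
  i=7: C(11,7)·!4 = 330·9 = 2970
  i=8: C(11,8)·!3 = 165·2 = 330
  i=9: C(11,9)·!2 = 55·1 = 55
  i=10: C(11,10)·!1 = 11·0 = 0
  i=11: C(11,11)·!0 = 1·1 = 1
Total = 146114.

146114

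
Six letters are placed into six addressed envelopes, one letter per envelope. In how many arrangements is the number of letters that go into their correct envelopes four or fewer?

719

# with exactly i fixed is C(6,i)·!(6-i); sum over i=0..4:
  i=0: C(6,0)·!6 = 1·265 = 265
  i=1: C(6,1)·!5 = 6·44 = 264
  i=2: C(6,2)·!4 = 15·9 = 135
  i=3: C(6,3)·!3 = 20·2 = 40
  i=4: C(6,4)·!2 = 15·1 = 15
Total = 719.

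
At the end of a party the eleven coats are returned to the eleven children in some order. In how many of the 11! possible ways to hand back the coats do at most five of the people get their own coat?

# with exactly i fixed is C(11,i)·!(11-i); sum over i=0..5:
  i=0: C(11,0)·!11 = 1·14684570 = 14684570
  i=1: C(11,1)·!10 = 11·1334961 = 14684571
  i=2: C(11,2)·!9 = 55·133496 = 7342280
  i=3: C(11,3)·!8 = 165·14833 = 2447445
  i=4: C(11,4)·!7 = 330·1854 = 611820
  i=5: C(11,5)·!6 = 462·265 = 122430
Total = 39893116.

39893116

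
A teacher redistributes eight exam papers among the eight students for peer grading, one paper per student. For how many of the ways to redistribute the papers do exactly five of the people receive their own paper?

Pick the 5 fixed positions: C(8,5) = 56 ways.
The other 3 form a derangement: !3 = 2.
Total: 56 × 2 = 112.

112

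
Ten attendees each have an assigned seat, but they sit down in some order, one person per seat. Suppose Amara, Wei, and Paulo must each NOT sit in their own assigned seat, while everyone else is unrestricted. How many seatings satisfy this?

Let A_j be the event that the j-th constrained one is fixed. By inclusion-exclusion over the 3 events:
Σ_{j=0}^{3} (-1)^j C(3,j)(10-j)!
= C(3,0)·10! - C(3,1)·9! + C(3,2)·8! - C(3,3)·7!
= 3628800 - 1088640 + 120960 - 5040
= 2656080

2656080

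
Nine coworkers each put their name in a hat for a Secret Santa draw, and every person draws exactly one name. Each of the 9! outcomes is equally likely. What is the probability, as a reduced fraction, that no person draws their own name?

16687/45360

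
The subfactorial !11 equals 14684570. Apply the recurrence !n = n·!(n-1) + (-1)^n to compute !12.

!12 = 12·14684570 + 1 = 176214841.

176214841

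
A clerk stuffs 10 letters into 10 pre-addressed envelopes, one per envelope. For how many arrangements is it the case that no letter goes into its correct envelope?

The subfactorial !10 = [10!/e] (nearest integer).
10! = 3628800, and 3628800/e ≈ 1334960.92, so !10 = 1334961.

1334961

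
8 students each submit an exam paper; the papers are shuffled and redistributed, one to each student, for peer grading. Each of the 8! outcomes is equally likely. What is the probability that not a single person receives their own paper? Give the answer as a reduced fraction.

Favorable outcomes: !8 = 14833.
Total outcomes: 8! = 40320.
Probability = 14833/40320 = 2119/5760.

2119/5760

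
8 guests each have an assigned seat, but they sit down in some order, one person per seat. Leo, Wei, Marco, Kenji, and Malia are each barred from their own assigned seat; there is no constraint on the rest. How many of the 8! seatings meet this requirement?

21234

Inclusion-exclusion on the 5 forbidden self-matches:
Σ_{j=0}^{5} (-1)^j C(5,j)(8-j)!
= C(5,0)·8! - C(5,1)·7! + C(5,2)·6! - C(5,3)·5! + C(5,4)·4! - C(5,5)·3!
= 40320 - 25200 + 7200 - 1200 + 120 - 6
= 21234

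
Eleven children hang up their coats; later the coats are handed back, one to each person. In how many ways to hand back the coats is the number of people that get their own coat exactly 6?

Pick the 6 fixed positions: C(11,6) = 462 ways.
The other 5 form a derangement: !5 = 44.
Total: 462 × 44 = 20328.

20328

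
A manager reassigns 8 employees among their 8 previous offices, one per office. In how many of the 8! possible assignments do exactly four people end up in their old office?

630

Pick the 4 fixed positions: C(8,4) = 70 ways.
The other 4 form a derangement: !4 = 9.
Total: 70 × 9 = 630.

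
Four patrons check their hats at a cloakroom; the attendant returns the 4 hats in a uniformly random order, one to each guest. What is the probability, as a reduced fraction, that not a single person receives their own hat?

3/8

Favorable outcomes: !4 = 9.
Total outcomes: 4! = 24.
Probability = 9/24 = 3/8.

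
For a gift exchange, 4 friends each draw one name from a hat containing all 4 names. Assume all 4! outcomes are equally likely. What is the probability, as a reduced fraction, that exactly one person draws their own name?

Favorable outcomes: C(4,1)·!3 = 4·2 = 8.
Total outcomes: 4! = 24.
Probability = 8/24 = 1/3.

1/3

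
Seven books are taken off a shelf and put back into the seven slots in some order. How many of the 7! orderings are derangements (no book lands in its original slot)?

1854

The number of derangements of 7 is !7 = Σ_{k=0}^{7} (-1)^k·7!/k!
= 7! - 7!/1! + 7!/2! - 7!/3! + 7!/4! - 7!/5! + 7!/6! - 7!/7!
= 5040 - 5040 + 2520 - 840 + 210 - 42 + 7 - 1
= 1854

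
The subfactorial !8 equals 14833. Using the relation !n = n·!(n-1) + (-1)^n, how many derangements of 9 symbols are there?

133496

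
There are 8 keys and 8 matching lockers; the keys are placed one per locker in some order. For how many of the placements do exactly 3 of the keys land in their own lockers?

Pick the 3 fixed positions: C(8,3) = 56 ways.
The remaining 5 must be deranged: !5 = 44.
Total: 56 × 44 = 2464.

2464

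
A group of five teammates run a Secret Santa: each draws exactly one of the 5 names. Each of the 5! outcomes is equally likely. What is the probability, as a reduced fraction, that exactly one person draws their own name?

3/8

Favorable outcomes: C(5,1)·!4 = 5·9 = 45.
Total outcomes: 5! = 120.
Probability = 45/120 = 3/8.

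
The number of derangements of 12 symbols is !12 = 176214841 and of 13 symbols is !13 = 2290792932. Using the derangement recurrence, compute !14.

32071101049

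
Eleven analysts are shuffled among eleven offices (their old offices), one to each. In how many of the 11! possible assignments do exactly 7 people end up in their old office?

Choose which 7 of the 11 are fixed: C(11,7) = 330.
The remaining 4 must be deranged: !4 = 9.
Total: 330 × 9 = 2970.

2970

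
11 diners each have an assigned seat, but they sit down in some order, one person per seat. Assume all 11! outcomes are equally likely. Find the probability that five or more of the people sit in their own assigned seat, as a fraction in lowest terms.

73057/19958400

Favorable outcomes: Σ_{i≥5} C(11,i)·!(11-i) = 462·265 + 462·44 + 330·9 + 165·2 + 55·1 + 11·0 + 1·1 = 146114.
Total outcomes: 11! = 39916800.
Probability = 146114/39916800 = 73057/19958400.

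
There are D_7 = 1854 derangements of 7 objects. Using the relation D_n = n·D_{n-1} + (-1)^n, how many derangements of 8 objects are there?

D_8 = 8·1854 + 1 = 14833.

14833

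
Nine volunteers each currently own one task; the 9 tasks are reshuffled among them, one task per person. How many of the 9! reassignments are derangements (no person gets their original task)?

133496

Recurrence: !9 = 9·!8 + (-1)^9.
!9 = 9·14833 - 1 = 133496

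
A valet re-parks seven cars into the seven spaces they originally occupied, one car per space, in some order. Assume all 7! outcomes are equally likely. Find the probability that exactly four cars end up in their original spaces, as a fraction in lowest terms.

1/72

Favorable outcomes: C(7,4)·!3 = 35·2 = 70.
Total outcomes: 7! = 5040.
Probability = 70/5040 = 1/72.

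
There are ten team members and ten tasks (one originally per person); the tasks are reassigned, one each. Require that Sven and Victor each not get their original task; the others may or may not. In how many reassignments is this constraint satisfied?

2943360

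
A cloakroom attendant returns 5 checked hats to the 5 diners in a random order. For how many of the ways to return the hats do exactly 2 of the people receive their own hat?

20

Pick the 2 fixed positions: C(5,2) = 10 ways.
The remaining 3 must be deranged: !3 = 2.
Total: 10 × 2 = 20.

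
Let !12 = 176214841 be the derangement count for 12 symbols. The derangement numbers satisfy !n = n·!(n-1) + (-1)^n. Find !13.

2290792932

!13 = 13·176214841 - 1 = 2290792932.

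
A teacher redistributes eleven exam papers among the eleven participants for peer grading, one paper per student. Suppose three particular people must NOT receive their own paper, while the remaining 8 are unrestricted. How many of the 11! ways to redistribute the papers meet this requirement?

30078720

Inclusion-exclusion on the 3 forbidden self-matches:
Σ_{j=0}^{3} (-1)^j C(3,j)(11-j)!
= C(3,0)·11! - C(3,1)·10! + C(3,2)·9! - C(3,3)·8!
= 39916800 - 10886400 + 1088640 - 40320
= 30078720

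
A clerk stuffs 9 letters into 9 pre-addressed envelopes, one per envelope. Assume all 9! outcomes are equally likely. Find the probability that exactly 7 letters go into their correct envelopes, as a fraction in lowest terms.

1/10080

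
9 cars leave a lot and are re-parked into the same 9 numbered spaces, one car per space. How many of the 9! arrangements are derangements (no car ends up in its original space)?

133496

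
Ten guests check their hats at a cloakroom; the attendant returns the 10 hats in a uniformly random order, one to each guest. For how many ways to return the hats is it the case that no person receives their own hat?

1334961

Recurrence: !10 = 9·(!9 + !8).
!10 = 9·(133496 + 14833) = 9·148329 = 1334961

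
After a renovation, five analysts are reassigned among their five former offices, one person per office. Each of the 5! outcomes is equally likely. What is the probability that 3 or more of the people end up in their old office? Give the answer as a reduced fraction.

11/120

Favorable outcomes: Σ_{i≥3} C(5,i)·!(5-i) = 10·1 + 5·0 + 1·1 = 11.
Total outcomes: 5! = 120.
Probability = 11/120 = 11/120.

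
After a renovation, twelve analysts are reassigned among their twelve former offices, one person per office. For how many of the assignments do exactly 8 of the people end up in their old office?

Pick the 8 fixed positions: C(12,8) = 495 ways.
The remaining 4 must be deranged: !4 = 9.
Total: 495 × 9 = 4455.

4455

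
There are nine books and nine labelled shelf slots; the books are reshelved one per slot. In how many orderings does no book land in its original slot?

The subfactorial !9 = [9!/e] (nearest integer).
9! = 362880, and 362880/e ≈ 133496.09, so !9 = 133496.

133496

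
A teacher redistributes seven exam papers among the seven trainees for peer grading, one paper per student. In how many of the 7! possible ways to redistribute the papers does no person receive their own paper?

1854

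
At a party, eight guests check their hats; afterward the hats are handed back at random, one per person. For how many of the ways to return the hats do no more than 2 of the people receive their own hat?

37085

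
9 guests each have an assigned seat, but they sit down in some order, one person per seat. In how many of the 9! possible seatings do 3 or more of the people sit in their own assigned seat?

Sum C(9,i)·!(9-i) for i = 3..9:
  i=3: C(9,3)·!6 = 84·265 = 22260
  i=4: C(9,4)·!5 = 126·44 = 5544
  i=5: C(9,5)·!4 = 126·9 = 1134
  i=6: C(9,6)·!3 = 84·2 = 168
  i=7: C(9,7)·!2 = 36·1 = 36
  i=8: C(9,8)·!1 = 9·0 = 0
  i=9: C(9,9)·!0 = 1·1 = 1
Total = 29143.

29143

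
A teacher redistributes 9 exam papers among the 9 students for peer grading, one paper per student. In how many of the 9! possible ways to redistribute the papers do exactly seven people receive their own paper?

Choose which 7 of the 9 are fixed: C(9,7) = 36.
The other 2 form a derangement: !2 = 1.
Total: 36 × 1 = 36.

36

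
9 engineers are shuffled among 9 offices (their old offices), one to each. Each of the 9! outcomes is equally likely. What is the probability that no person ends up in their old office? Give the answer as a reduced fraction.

Favorable outcomes: !9 = 133496.
Total outcomes: 9! = 362880.
Probability = 133496/362880 = 16687/45360.

16687/45360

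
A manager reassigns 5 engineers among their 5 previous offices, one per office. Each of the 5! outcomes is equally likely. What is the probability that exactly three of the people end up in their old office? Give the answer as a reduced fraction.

1/12

Favorable outcomes: C(5,3)·!2 = 10·1 = 10.
Total outcomes: 5! = 120.
Probability = 10/120 = 1/12.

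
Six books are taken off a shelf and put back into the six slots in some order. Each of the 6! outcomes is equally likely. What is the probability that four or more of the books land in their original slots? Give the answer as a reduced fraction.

1/45

Favorable outcomes: Σ_{i≥4} C(6,i)·!(6-i) = 15·1 + 6·0 + 1·1 = 16.
Total outcomes: 6! = 720.
Probability = 16/720 = 1/45.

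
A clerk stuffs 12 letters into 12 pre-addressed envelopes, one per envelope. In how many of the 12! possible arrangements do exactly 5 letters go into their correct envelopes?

1468368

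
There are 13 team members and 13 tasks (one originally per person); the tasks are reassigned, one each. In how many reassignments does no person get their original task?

2290792932

Recurrence: !13 = 13·!12 + (-1)^13.
!13 = 13·176214841 - 1 = 2290792932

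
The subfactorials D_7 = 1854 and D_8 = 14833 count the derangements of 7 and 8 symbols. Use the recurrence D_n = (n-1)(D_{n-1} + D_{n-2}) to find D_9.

D_9 = (9-1)·(D_8 + D_7) = 8·(14833 + 1854) = 8·16687 = 133496.

133496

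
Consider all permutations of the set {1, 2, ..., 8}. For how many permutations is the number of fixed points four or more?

771

# with exactly i fixed is C(8,i)·!(8-i); sum over i=4..8:
  i=4: C(8,4)·!4 = 70·9 = 630
  i=5: C(8,5)·!3 = 56·2 = 112
  i=6: C(8,6)·!2 = 28·1 = 28
  i=7: C(8,7)·!1 = 8·0 = 0
  i=8: C(8,8)·!0 = 1·1 = 1
Total = 771.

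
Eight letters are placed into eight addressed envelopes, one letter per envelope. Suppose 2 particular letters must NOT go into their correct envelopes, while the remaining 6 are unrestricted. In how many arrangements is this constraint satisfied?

30960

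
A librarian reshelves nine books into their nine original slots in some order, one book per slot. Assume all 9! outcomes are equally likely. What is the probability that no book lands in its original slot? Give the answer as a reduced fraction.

16687/45360

Favorable outcomes: !9 = 133496.
Total outcomes: 9! = 362880.
Probability = 133496/362880 = 16687/45360.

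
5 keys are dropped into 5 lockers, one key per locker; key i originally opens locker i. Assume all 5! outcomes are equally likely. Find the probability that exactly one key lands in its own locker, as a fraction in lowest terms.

Favorable outcomes: C(5,1)·!4 = 5·9 = 45.
Total outcomes: 5! = 120.
Probability = 45/120 = 3/8.

3/8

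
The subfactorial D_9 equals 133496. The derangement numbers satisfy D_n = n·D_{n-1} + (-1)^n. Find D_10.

1334961

D_10 = 10·133496 + 1 = 1334961.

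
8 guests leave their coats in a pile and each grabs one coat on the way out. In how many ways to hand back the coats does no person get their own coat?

By inclusion-exclusion, !8 = Σ (-1)^k · 8!/k! for k=0..8
= 8! - 8!/1! + 8!/2! - 8!/3! + 8!/4! - 8!/5! + 8!/6! - 8!/7! + 8!/8!
= 40320 - 40320 + 20160 - 6720 + 1680 - 336 + 56 - 8 + 1
= 14833

14833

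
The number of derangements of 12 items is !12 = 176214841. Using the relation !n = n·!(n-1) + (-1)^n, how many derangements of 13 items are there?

2290792932

!13 = 13·176214841 - 1 = 2290792932.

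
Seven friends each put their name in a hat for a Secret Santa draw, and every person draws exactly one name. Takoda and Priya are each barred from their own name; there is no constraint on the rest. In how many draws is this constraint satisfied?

3720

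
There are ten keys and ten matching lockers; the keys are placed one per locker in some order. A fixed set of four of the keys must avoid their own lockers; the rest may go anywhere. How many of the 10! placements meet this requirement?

2399760

Inclusion-exclusion on the 4 forbidden self-matches:
Σ_{j=0}^{4} (-1)^j C(4,j)(10-j)!
= C(4,0)·10! - C(4,1)·9! + C(4,2)·8! - C(4,3)·7! + C(4,4)·6!
= 3628800 - 1451520 + 241920 - 20160 + 720
= 2399760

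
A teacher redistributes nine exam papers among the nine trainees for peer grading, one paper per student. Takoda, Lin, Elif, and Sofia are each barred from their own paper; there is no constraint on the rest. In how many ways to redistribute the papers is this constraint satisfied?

229080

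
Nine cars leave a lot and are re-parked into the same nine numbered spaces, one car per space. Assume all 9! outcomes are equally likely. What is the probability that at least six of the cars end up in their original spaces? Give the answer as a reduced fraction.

Favorable outcomes: Σ_{i≥6} C(9,i)·!(9-i) = 84·2 + 36·1 + 9·0 + 1·1 = 205.
Total outcomes: 9! = 362880.
Probability = 205/362880 = 41/72576.

41/72576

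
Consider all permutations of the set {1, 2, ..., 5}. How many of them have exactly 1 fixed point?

45

Pick the single fixed position: C(5,1) = 5 ways.
The remaining 4 must be deranged: !4 = 9.
Total: 5 × 9 = 45.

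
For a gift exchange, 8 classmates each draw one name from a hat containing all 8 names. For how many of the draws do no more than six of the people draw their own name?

40319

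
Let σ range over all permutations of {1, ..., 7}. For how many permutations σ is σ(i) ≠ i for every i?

1854

!7 is the nearest integer to 7!/e.
7! = 5040, and 5040/e ≈ 1854.11, so !7 = 1854.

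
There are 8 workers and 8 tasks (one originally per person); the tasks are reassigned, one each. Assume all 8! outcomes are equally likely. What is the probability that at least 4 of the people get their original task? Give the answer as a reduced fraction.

Favorable outcomes: Σ_{i≥4} C(8,i)·!(8-i) = 70·9 + 56·2 + 28·1 + 8·0 + 1·1 = 771.
Total outcomes: 8! = 40320.
Probability = 771/40320 = 257/13440.

257/13440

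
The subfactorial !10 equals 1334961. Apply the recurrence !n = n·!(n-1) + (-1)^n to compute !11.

!11 = 11·1334961 - 1 = 14684570.

14684570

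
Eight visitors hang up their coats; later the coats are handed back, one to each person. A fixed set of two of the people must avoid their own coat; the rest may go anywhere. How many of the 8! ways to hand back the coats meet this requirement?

30960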